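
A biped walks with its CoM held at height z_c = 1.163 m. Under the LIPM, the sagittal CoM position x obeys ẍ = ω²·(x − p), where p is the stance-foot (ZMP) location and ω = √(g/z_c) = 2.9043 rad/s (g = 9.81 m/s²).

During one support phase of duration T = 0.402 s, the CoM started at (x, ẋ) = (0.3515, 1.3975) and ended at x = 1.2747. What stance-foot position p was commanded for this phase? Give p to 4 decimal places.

p = 0.0567

ωT = 2.9043·0.402 = 1.167529; cosh(ωT) = 1.762587, sinh(ωT) = 1.451452
x(T) = p + (x₀−p)·cosh(ωT) + (ẋ₀/ω)·sinh(ωT) ⇒ p·(1 − cosh) = x(T) − x₀·cosh − (ẋ₀/ω)·sinh
numerator   = 1.2747 − (0.3515)·1.762587 − (1.3975/2.9043)·1.451452 = -0.043264
denominator = 1 − 1.762587 = -0.762587
p = -0.043264 / -0.762587 = 0.0567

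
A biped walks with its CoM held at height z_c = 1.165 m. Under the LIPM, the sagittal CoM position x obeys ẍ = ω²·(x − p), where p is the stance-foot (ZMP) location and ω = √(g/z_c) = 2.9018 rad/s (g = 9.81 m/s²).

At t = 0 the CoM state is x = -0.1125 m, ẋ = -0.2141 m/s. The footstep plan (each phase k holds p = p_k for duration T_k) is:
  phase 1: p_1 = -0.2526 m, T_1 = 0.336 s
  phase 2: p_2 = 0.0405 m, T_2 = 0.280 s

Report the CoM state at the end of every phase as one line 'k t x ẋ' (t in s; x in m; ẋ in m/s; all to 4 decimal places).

phase 1: p=-0.2526, T=0.336, ωT=0.975005, cosh=1.514185, sinh=1.136995; start (x,ẋ)=(-0.112500, -0.214100) → end (x,ẋ)=(-0.124352, 0.138049)
phase 2: p=0.0405, T=0.280, ωT=0.812504, cosh=1.348645, sinh=0.904899; start (x,ẋ)=(-0.124352, 0.138049) → end (x,ẋ)=(-0.138778, -0.246695)

1 0.3360 -0.1244 0.1380
2 0.6160 -0.1388 -0.2467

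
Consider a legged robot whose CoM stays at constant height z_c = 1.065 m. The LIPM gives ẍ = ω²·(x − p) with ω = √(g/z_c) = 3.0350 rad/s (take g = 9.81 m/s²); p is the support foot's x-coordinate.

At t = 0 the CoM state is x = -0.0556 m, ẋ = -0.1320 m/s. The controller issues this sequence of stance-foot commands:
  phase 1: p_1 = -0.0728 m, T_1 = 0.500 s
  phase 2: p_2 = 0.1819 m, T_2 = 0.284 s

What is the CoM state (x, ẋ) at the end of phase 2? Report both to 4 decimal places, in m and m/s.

x = -0.3126, ẋ = -1.1913

phase 1: p=-0.0728, T=0.500, ωT=1.517500, cosh=2.390034, sinh=2.170775; start (x,ẋ)=(-0.055600, -0.132000) → end (x,ẋ)=(-0.126104, -0.202166)
phase 2: p=0.1819, T=0.284, ωT=0.861940, cosh=1.395046, sinh=0.972704; start (x,ẋ)=(-0.126104, -0.202166) → end (x,ẋ)=(-0.312573, -1.191306)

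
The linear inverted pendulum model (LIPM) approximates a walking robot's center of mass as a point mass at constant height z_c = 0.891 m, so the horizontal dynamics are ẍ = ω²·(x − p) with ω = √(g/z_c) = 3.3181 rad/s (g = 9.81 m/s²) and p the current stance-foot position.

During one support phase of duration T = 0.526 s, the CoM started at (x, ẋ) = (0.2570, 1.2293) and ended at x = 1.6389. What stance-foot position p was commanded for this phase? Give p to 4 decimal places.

p = 0.0760

ωT = 3.3181·0.526 = 1.745321; cosh(ωT) = 2.951163, sinh(ωT) = 2.776574
x(T) = p + (x₀−p)·cosh(ωT) + (ẋ₀/ω)·sinh(ωT) ⇒ p·(1 − cosh) = x(T) − x₀·cosh − (ẋ₀/ω)·sinh
numerator   = 1.6389 − (0.2570)·2.951163 − (1.2293/3.3181)·2.776574 = -0.148223
denominator = 1 − 2.951163 = -1.951163
p = -0.148223 / -1.951163 = 0.0760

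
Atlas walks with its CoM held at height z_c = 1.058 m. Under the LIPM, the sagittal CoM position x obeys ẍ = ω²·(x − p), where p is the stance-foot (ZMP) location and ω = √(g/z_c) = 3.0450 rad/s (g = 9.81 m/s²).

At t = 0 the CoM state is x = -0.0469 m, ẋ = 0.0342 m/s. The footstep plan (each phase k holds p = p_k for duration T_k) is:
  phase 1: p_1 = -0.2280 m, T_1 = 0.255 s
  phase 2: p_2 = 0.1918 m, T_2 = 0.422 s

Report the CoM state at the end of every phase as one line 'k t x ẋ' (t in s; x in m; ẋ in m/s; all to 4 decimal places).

1 0.2550 0.0201 0.5176
2 0.6770 0.1414 0.1345

phase 1: p=-0.2280, T=0.255, ωT=0.776475, cosh=1.316910, sinh=0.856886; start (x,ẋ)=(-0.046900, 0.034200) → end (x,ẋ)=(0.020117, 0.517568)
phase 2: p=0.1918, T=0.422, ωT=1.284990, cosh=1.945643, sinh=1.668989; start (x,ẋ)=(0.020117, 0.517568) → end (x,ẋ)=(0.141448, 0.134494)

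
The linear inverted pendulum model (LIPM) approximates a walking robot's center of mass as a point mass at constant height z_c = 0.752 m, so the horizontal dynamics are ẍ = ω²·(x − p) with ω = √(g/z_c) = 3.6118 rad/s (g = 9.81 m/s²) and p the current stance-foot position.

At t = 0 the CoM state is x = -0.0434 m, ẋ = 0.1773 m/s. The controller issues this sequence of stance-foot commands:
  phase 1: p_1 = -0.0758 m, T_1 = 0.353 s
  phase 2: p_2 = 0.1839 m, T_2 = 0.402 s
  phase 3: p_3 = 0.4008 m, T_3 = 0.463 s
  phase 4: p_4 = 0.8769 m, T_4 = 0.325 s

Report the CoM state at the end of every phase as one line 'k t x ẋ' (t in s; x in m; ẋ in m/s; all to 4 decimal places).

phase 1: p=-0.0758, T=0.353, ωT=1.274965, cosh=1.929009, sinh=1.649568; start (x,ẋ)=(-0.043400, 0.177300) → end (x,ẋ)=(0.067676, 0.535050)
phase 2: p=0.1839, T=0.402, ωT=1.451944, cosh=2.252762, sinh=2.018647; start (x,ẋ)=(0.067676, 0.535050) → end (x,ẋ)=(0.221115, 0.357954)
phase 3: p=0.4008, T=0.463, ωT=1.672263, cosh=2.756013, sinh=2.568192; start (x,ẋ)=(0.221115, 0.357954) → end (x,ẋ)=(0.160112, -0.680191)
phase 4: p=0.8769, T=0.325, ωT=1.173835, cosh=1.771776, sinh=1.462597; start (x,ẋ)=(0.160112, -0.680191) → end (x,ẋ)=(-0.668530, -4.991655)

1 0.3530 0.0677 0.5350
2 0.7550 0.2211 0.3580
3 1.2180 0.1601 -0.6802
4 1.5430 -0.6685 -4.9917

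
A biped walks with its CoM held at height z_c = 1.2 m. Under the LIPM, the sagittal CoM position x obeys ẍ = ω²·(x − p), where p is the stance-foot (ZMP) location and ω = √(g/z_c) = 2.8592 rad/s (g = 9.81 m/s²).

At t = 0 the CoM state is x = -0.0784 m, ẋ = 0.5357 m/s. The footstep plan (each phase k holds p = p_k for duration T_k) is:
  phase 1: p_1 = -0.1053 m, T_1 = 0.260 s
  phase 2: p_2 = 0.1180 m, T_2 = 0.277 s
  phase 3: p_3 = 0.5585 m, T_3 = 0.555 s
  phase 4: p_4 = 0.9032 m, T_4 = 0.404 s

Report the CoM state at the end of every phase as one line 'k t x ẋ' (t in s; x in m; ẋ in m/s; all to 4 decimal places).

phase 1: p=-0.1053, T=0.260, ωT=0.743392, cosh=1.289278, sinh=0.813779; start (x,ẋ)=(-0.078400, 0.535700) → end (x,ẋ)=(0.081851, 0.753256)
phase 2: p=0.1180, T=0.277, ωT=0.791998, cosh=1.330371, sinh=0.877433; start (x,ẋ)=(0.081851, 0.753256) → end (x,ẋ)=(0.301068, 0.911422)
phase 3: p=0.5585, T=0.555, ωT=1.586856, cosh=2.546462, sinh=2.341894; start (x,ẋ)=(0.301068, 0.911422) → end (x,ẋ)=(0.649481, 0.597153)
phase 4: p=0.9032, T=0.404, ωT=1.155117, cosh=1.744707, sinh=1.429687; start (x,ẋ)=(0.649481, 0.597153) → end (x,ẋ)=(0.759130, 0.004717)

1 0.2600 0.0819 0.7533
2 0.5370 0.3011 0.9114
3 1.0920 0.6495 0.5972
4 1.4960 0.7591 0.0047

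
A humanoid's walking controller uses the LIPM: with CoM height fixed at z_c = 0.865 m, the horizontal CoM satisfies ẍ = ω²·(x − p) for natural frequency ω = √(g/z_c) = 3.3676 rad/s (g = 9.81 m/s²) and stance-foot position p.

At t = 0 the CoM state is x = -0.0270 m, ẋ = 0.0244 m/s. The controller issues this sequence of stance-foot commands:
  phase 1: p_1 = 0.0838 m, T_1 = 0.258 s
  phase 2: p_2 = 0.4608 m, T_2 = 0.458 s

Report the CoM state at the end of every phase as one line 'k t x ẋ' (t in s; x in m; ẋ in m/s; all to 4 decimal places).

phase 1: p=0.0838, T=0.258, ωT=0.868841, cosh=1.401792, sinh=0.982354; start (x,ẋ)=(-0.027000, 0.024400) → end (x,ẋ)=(-0.064401, -0.332342)
phase 2: p=0.4608, T=0.458, ωT=1.542361, cosh=2.444746, sinh=2.230870; start (x,ẋ)=(-0.064401, -0.332342) → end (x,ẋ)=(-1.043343, -4.758156)

1 0.2580 -0.0644 -0.3323
2 0.7160 -1.0433 -4.7582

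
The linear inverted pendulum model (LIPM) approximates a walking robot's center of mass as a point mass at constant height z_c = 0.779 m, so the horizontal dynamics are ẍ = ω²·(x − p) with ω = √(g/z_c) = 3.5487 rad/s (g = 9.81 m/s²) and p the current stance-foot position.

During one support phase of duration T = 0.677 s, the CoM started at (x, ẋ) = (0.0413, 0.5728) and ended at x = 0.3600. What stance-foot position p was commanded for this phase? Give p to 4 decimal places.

ωT = 3.5487·0.677 = 2.402470; cosh(ωT) = 5.570465, sinh(ωT) = 5.479971
x(T) = p + (x₀−p)·cosh(ωT) + (ẋ₀/ω)·sinh(ωT) ⇒ p·(1 − cosh) = x(T) − x₀·cosh − (ẋ₀/ω)·sinh
numerator   = 0.3600 − (0.0413)·5.570465 − (0.5728/3.5487)·5.479971 = -0.754589
denominator = 1 − 5.570465 = -4.570465
p = -0.754589 / -4.570465 = 0.1651

p = 0.1651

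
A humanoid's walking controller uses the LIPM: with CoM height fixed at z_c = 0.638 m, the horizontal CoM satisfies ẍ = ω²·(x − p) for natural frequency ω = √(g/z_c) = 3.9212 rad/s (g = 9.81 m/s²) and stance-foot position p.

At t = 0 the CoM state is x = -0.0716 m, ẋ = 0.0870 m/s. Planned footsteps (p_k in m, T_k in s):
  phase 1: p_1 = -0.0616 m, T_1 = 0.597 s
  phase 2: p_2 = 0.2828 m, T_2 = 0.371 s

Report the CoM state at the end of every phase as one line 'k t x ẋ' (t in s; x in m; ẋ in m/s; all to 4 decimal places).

1 0.5970 0.0002 0.2544
2 0.9680 -0.2242 -1.6698

phase 1: p=-0.0616, T=0.597, ωT=2.340956, cosh=5.243703, sinh=5.147467; start (x,ẋ)=(-0.071600, 0.087000) → end (x,ẋ)=(0.000170, 0.254360)
phase 2: p=0.2828, T=0.371, ωT=1.454765, cosh=2.258466, sinh=2.025011; start (x,ẋ)=(0.000170, 0.254360) → end (x,ẋ)=(-0.224152, -1.669751)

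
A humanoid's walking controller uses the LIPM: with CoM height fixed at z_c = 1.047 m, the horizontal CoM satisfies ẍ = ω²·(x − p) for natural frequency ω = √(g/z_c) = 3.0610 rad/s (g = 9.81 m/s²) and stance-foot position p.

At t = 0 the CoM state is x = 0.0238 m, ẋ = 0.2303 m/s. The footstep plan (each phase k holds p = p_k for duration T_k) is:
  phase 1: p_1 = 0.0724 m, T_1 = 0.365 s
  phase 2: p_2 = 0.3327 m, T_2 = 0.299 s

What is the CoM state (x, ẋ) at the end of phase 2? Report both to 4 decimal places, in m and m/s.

x = 0.0491, ẋ = -0.4994

phase 1: p=0.0724, T=0.365, ωT=1.117265, cosh=1.691828, sinh=1.364655; start (x,ẋ)=(0.023800, 0.230300) → end (x,ẋ)=(0.092849, 0.186616)
phase 2: p=0.3327, T=0.299, ωT=0.915239, cosh=1.448896, sinh=1.048476; start (x,ẋ)=(0.092849, 0.186616) → end (x,ẋ)=(0.049102, -0.499385)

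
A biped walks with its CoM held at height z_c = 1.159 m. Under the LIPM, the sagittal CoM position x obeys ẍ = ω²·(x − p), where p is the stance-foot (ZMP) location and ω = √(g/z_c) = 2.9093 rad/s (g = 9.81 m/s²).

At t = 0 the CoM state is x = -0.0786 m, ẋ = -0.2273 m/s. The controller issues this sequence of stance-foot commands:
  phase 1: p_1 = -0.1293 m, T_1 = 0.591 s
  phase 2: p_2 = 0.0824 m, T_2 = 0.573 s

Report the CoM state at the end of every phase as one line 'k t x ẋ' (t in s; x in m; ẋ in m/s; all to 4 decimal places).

phase 1: p=-0.1293, T=0.591, ωT=1.719396, cosh=2.880166, sinh=2.700992; start (x,ẋ)=(-0.078600, -0.227300) → end (x,ẋ)=(-0.194301, -0.256261)
phase 2: p=0.0824, T=0.573, ωT=1.667029, cosh=2.742608, sinh=2.553801; start (x,ẋ)=(-0.194301, -0.256261) → end (x,ẋ)=(-0.901429, -2.758648)

1 0.5910 -0.1943 -0.2563
2 1.1640 -0.9014 -2.7586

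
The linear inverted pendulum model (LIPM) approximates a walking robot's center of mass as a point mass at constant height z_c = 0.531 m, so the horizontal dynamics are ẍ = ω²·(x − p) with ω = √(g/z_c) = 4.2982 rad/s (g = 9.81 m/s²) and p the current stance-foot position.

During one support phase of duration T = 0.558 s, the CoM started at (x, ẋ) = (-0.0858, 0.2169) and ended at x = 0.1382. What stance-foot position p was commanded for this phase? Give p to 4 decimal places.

p = -0.0745

ωT = 4.2982·0.558 = 2.398396; cosh(ωT) = 5.548184, sinh(ωT) = 5.457321
x(T) = p + (x₀−p)·cosh(ωT) + (ẋ₀/ω)·sinh(ωT) ⇒ p·(1 − cosh) = x(T) − x₀·cosh − (ẋ₀/ω)·sinh
numerator   = 0.1382 − (-0.0858)·5.548184 − (0.2169/4.2982)·5.457321 = 0.338842
denominator = 1 − 5.548184 = -4.548184
p = 0.338842 / -4.548184 = -0.0745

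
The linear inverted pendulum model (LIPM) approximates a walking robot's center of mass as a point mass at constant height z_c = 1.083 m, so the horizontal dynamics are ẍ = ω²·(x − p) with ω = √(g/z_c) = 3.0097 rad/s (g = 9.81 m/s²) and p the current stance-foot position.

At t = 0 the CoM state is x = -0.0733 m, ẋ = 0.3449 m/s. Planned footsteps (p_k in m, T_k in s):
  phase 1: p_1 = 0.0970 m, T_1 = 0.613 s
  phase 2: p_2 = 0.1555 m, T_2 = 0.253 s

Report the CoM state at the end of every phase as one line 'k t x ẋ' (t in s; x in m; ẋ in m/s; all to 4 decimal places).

phase 1: p=0.0970, T=0.613, ωT=1.844946, cosh=3.242896, sinh=3.084862; start (x,ẋ)=(-0.073300, 0.344900) → end (x,ẋ)=(-0.101752, -0.462677)
phase 2: p=0.1555, T=0.253, ωT=0.761454, cosh=1.304187, sinh=0.837200; start (x,ẋ)=(-0.101752, -0.462677) → end (x,ẋ)=(-0.308706, -1.251621)

1 0.6130 -0.1018 -0.4627
2 0.8660 -0.3087 -1.2516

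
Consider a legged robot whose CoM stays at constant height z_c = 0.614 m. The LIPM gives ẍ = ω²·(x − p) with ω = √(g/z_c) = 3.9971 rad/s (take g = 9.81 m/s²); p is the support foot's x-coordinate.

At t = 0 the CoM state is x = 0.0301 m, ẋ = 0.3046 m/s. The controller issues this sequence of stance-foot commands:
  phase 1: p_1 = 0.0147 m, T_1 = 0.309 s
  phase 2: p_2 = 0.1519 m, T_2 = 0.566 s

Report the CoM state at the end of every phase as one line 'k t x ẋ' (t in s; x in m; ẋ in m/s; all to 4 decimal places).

phase 1: p=0.0147, T=0.309, ωT=1.235104, cosh=1.864770, sinh=1.573966; start (x,ẋ)=(0.030100, 0.304600) → end (x,ẋ)=(0.163362, 0.664895)
phase 2: p=0.1519, T=0.566, ωT=2.262359, cosh=4.854912, sinh=4.750807; start (x,ẋ)=(0.163362, 0.664895) → end (x,ẋ)=(0.997816, 3.445662)

1 0.3090 0.1634 0.6649
2 0.8750 0.9978 3.4457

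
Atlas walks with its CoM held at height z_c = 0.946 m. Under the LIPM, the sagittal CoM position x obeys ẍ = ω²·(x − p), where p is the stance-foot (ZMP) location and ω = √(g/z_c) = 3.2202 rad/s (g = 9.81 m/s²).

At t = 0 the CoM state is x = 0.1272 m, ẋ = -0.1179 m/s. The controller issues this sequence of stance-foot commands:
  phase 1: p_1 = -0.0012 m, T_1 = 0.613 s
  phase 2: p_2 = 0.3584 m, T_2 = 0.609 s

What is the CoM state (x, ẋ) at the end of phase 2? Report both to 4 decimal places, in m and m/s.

phase 1: p=-0.0012, T=0.613, ωT=1.973983, cosh=3.669097, sinh=3.530194; start (x,ẋ)=(0.127200, -0.117900) → end (x,ẋ)=(0.340662, 1.027056)
phase 2: p=0.3584, T=0.609, ωT=1.961102, cosh=3.623928, sinh=3.483225; start (x,ẋ)=(0.340662, 1.027056) → end (x,ẋ)=(1.405066, 3.523019)

x = 1.4051, ẋ = 3.5230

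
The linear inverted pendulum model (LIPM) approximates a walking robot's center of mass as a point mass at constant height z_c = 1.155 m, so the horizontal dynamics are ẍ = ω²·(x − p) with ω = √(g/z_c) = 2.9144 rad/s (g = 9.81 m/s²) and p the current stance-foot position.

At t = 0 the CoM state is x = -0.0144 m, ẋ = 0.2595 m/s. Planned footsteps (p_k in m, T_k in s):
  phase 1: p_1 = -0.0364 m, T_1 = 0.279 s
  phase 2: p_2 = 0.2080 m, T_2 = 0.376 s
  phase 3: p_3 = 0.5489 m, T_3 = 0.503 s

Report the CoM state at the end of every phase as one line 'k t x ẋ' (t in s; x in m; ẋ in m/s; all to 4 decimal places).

1 0.2790 0.0739 0.4082
2 0.6550 0.1711 0.1596
3 1.1580 -0.2006 -1.8932

phase 1: p=-0.0364, T=0.279, ωT=0.813118, cosh=1.349200, sinh=0.905727; start (x,ẋ)=(-0.014400, 0.259500) → end (x,ẋ)=(0.073929, 0.408190)
phase 2: p=0.2080, T=0.376, ωT=1.095814, cosh=1.662943, sinh=1.328675; start (x,ẋ)=(0.073929, 0.408190) → end (x,ẋ)=(0.171141, 0.159634)
phase 3: p=0.5489, T=0.503, ωT=1.465943, cosh=2.281244, sinh=2.050383; start (x,ẋ)=(0.171141, 0.159634) → end (x,ẋ)=(-0.200552, -1.893186)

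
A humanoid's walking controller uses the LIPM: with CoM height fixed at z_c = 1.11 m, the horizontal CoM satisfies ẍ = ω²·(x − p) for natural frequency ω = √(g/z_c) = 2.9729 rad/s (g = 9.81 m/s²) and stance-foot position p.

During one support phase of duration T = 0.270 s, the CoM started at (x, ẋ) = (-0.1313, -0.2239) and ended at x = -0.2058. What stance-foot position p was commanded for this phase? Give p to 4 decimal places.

ωT = 2.9729·0.270 = 0.802683; cosh(ωT) = 1.339823, sinh(ωT) = 0.891698
x(T) = p + (x₀−p)·cosh(ωT) + (ẋ₀/ω)·sinh(ωT) ⇒ p·(1 − cosh) = x(T) − x₀·cosh − (ẋ₀/ω)·sinh
numerator   = -0.2058 − (-0.1313)·1.339823 − (-0.2239/2.9729)·0.891698 = 0.037276
denominator = 1 − 1.339823 = -0.339823
p = 0.037276 / -0.339823 = -0.1097

p = -0.1097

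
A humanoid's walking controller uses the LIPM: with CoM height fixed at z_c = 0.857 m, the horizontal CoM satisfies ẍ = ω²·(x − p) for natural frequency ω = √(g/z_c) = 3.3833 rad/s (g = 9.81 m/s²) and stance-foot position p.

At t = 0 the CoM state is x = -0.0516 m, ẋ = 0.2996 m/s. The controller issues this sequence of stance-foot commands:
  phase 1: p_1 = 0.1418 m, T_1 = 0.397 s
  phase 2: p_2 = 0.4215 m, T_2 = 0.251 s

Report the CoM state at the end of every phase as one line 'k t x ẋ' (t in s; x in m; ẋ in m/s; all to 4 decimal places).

phase 1: p=0.1418, T=0.397, ωT=1.343170, cosh=2.046093, sinh=1.785076; start (x,ẋ)=(-0.051600, 0.299600) → end (x,ẋ)=(-0.095841, -0.555020)
phase 2: p=0.4215, T=0.251, ωT=0.849208, cosh=1.382774, sinh=0.955021; start (x,ẋ)=(-0.095841, -0.555020) → end (x,ẋ)=(-0.450534, -2.439060)

1 0.3970 -0.0958 -0.5550
2 0.6480 -0.4505 -2.4391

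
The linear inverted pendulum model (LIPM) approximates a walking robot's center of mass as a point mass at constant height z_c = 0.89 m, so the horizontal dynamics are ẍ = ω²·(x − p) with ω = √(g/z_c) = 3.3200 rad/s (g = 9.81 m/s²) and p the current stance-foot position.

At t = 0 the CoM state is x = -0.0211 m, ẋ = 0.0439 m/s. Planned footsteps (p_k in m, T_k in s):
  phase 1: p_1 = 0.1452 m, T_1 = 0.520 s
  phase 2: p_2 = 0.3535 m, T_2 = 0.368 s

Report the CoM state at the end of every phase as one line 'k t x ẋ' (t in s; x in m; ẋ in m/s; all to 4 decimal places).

1 0.5200 -0.3009 -1.3752
2 0.8880 -1.4950 -5.9018

phase 1: p=0.1452, T=0.520, ωT=1.726400, cosh=2.899154, sinh=2.721230; start (x,ẋ)=(-0.021100, 0.043900) → end (x,ẋ)=(-0.300947, -1.375162)
phase 2: p=0.3535, T=0.368, ωT=1.221760, cosh=1.843933, sinh=1.549222; start (x,ẋ)=(-0.300947, -1.375162) → end (x,ẋ)=(-1.494952, -5.901798)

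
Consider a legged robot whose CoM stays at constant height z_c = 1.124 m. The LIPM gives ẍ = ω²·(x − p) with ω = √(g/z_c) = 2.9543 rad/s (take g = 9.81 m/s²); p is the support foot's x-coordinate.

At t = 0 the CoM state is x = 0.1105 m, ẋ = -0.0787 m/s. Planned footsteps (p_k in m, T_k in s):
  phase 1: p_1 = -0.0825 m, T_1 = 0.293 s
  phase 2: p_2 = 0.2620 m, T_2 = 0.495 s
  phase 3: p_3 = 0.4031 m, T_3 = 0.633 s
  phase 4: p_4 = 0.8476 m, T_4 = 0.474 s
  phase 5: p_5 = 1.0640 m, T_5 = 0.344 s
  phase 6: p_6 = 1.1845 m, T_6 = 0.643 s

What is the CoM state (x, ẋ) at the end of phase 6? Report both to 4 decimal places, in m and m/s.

phase 1: p=-0.0825, T=0.293, ωT=0.865610, cosh=1.398625, sinh=0.977830; start (x,ẋ)=(0.110500, -0.078700) → end (x,ẋ)=(0.161386, 0.447467)
phase 2: p=0.2620, T=0.495, ωT=1.462379, cosh=2.273949, sinh=2.042264; start (x,ẋ)=(0.161386, 0.447467) → end (x,ẋ)=(0.342537, 0.410467)
phase 3: p=0.4031, T=0.633, ωT=1.870072, cosh=3.321438, sinh=3.167325; start (x,ẋ)=(0.342537, 0.410467) → end (x,ẋ)=(0.642008, 0.796637)
phase 4: p=0.8476, T=0.474, ωT=1.400338, cosh=2.151543, sinh=1.905029; start (x,ẋ)=(0.642008, 0.796637) → end (x,ẋ)=(0.918956, 0.556918)
phase 5: p=1.0640, T=0.344, ωT=1.016279, cosh=1.562417, sinh=1.200478; start (x,ẋ)=(0.918956, 0.556918) → end (x,ẋ)=(1.063685, 0.355731)
phase 6: p=1.1845, T=0.643, ωT=1.899615, cosh=3.416473, sinh=3.266847; start (x,ẋ)=(1.063685, 0.355731) → end (x,ẋ)=(1.165104, 0.049330)

x = 1.1651, ẋ = 0.0493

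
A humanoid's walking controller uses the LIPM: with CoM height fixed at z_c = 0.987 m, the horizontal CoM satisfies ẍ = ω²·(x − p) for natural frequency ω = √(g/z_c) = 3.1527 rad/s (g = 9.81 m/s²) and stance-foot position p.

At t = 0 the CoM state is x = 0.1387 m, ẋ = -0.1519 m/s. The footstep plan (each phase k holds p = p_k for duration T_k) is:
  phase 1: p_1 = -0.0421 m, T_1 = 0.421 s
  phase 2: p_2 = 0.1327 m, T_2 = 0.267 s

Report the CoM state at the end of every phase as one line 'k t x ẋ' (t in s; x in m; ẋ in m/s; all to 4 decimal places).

phase 1: p=-0.0421, T=0.421, ωT=1.327287, cosh=2.017997, sinh=1.752801; start (x,ẋ)=(0.138700, -0.151900) → end (x,ẋ)=(0.238302, 0.692577)
phase 2: p=0.1327, T=0.267, ωT=0.841771, cosh=1.375710, sinh=0.944763; start (x,ẋ)=(0.238302, 0.692577) → end (x,ẋ)=(0.485521, 1.267327)

1 0.4210 0.2383 0.6926
2 0.6880 0.4855 1.2673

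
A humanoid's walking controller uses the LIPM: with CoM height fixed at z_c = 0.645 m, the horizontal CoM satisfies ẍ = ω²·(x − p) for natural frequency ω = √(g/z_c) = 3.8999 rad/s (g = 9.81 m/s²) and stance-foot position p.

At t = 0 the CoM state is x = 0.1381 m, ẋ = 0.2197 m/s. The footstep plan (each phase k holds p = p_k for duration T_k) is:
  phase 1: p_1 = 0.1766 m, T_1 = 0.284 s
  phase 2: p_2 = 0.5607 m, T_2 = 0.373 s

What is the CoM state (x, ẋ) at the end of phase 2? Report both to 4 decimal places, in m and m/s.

x = -0.1947, ẋ = -2.5679

phase 1: p=0.1766, T=0.284, ωT=1.107572, cosh=1.678679, sinh=1.348319; start (x,ẋ)=(0.138100, 0.219700) → end (x,ẋ)=(0.187928, 0.166361)
phase 2: p=0.5607, T=0.373, ωT=1.454663, cosh=2.258259, sinh=2.024780; start (x,ẋ)=(0.187928, 0.166361) → end (x,ẋ)=(-0.194743, -2.567884)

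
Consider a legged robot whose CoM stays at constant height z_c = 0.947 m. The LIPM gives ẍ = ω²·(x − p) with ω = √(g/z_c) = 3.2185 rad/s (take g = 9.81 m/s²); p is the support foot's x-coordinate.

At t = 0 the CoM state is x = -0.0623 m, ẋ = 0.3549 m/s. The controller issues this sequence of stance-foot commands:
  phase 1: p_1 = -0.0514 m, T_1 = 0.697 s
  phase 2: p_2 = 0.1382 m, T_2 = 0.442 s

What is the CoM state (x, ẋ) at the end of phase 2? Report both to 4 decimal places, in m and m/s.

x = 1.6628, ẋ = 5.0639

phase 1: p=-0.0514, T=0.697, ωT=2.243294, cosh=4.765219, sinh=4.659110; start (x,ẋ)=(-0.062300, 0.354900) → end (x,ẋ)=(0.410413, 1.527727)
phase 2: p=0.1382, T=0.442, ωT=1.422577, cosh=2.194444, sinh=1.953352; start (x,ẋ)=(0.410413, 1.527727) → end (x,ẋ)=(1.662755, 5.063879)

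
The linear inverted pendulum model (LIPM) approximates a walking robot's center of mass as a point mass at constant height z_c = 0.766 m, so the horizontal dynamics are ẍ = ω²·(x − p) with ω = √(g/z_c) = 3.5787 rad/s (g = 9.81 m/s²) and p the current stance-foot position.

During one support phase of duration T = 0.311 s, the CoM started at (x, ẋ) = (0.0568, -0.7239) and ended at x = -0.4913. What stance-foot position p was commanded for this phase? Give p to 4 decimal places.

ωT = 3.5787·0.311 = 1.112976; cosh(ωT) = 1.685990, sinh(ωT) = 1.357411
x(T) = p + (x₀−p)·cosh(ωT) + (ẋ₀/ω)·sinh(ωT) ⇒ p·(1 − cosh) = x(T) − x₀·cosh − (ẋ₀/ω)·sinh
numerator   = -0.4913 − (0.0568)·1.685990 − (-0.7239/3.5787)·1.357411 = -0.312487
denominator = 1 − 1.685990 = -0.685990
p = -0.312487 / -0.685990 = 0.4555

p = 0.4555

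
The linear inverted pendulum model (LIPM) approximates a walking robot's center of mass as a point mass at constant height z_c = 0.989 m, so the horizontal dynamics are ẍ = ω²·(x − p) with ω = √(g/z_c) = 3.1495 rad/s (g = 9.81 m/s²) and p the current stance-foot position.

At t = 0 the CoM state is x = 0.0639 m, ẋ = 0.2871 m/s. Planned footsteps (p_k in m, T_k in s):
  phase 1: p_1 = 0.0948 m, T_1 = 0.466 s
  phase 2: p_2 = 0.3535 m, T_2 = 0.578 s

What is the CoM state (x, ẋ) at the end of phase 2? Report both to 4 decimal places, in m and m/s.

x = 0.3388, ẋ = 0.1000

phase 1: p=0.0948, T=0.466, ωT=1.467667, cosh=2.284781, sinh=2.054319; start (x,ẋ)=(0.063900, 0.287100) → end (x,ẋ)=(0.211466, 0.456035)
phase 2: p=0.3535, T=0.578, ωT=1.820411, cosh=3.168177, sinh=3.006218; start (x,ẋ)=(0.211466, 0.456035) → end (x,ẋ)=(0.338801, 0.100015)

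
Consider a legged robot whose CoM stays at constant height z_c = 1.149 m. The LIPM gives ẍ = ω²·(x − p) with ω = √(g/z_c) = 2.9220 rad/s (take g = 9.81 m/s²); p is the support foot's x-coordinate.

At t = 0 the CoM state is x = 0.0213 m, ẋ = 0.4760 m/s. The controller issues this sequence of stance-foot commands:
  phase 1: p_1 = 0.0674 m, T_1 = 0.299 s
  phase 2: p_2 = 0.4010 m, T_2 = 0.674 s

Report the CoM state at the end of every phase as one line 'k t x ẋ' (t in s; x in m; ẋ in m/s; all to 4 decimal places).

1 0.2990 0.1637 0.5363
2 0.9730 0.1789 -0.4773

phase 1: p=0.0674, T=0.299, ωT=0.873678, cosh=1.406560, sinh=0.989146; start (x,ẋ)=(0.021300, 0.476000) → end (x,ẋ)=(0.163692, 0.536280)
phase 2: p=0.4010, T=0.674, ωT=1.969428, cosh=3.653056, sinh=3.513520; start (x,ẋ)=(0.163692, 0.536280) → end (x,ẋ)=(0.178942, -0.477265)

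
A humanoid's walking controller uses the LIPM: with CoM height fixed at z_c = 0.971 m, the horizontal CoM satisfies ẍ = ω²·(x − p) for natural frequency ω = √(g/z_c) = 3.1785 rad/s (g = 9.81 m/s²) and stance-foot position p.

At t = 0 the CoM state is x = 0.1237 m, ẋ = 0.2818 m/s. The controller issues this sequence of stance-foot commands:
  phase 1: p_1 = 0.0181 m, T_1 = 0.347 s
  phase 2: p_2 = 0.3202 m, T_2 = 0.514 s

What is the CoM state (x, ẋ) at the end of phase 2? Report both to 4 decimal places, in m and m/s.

x = 1.0167, ẋ = 2.3977

phase 1: p=0.0181, T=0.347, ωT=1.102939, cosh=1.672452, sinh=1.340558; start (x,ẋ)=(0.123700, 0.281800) → end (x,ẋ)=(0.313562, 0.921255)
phase 2: p=0.3202, T=0.514, ωT=1.633749, cosh=2.659121, sinh=2.463924; start (x,ẋ)=(0.313562, 0.921255) → end (x,ẋ)=(1.016692, 2.397744)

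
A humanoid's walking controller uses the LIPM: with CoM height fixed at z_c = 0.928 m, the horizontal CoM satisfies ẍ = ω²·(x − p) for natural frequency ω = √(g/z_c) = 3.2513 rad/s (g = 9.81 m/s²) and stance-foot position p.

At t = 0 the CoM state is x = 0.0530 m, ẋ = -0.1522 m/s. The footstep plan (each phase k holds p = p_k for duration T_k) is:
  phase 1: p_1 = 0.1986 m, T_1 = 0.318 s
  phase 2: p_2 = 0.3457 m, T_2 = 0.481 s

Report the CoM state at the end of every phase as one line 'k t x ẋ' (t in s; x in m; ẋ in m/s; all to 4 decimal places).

phase 1: p=0.1986, T=0.318, ωT=1.033913, cosh=1.583831, sinh=1.228218; start (x,ẋ)=(0.053000, -0.152200) → end (x,ẋ)=(-0.089501, -0.822484)
phase 2: p=0.3457, T=0.481, ωT=1.563875, cosh=2.493311, sinh=2.283988; start (x,ẋ)=(-0.089501, -0.822484) → end (x,ẋ)=(-1.317174, -5.282483)

1 0.3180 -0.0895 -0.8225
2 0.7990 -1.3172 -5.2825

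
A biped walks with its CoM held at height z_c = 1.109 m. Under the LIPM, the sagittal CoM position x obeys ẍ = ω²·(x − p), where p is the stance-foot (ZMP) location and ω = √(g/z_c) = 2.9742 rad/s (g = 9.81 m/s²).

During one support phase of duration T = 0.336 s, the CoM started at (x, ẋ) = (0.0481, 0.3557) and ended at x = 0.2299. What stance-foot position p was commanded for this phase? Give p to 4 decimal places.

ωT = 2.9742·0.336 = 0.999331; cosh(ωT) = 1.542295, sinh(ωT) = 1.174169
x(T) = p + (x₀−p)·cosh(ωT) + (ẋ₀/ω)·sinh(ωT) ⇒ p·(1 − cosh) = x(T) − x₀·cosh − (ẋ₀/ω)·sinh
numerator   = 0.2299 − (0.0481)·1.542295 − (0.3557/2.9742)·1.174169 = 0.015291
denominator = 1 − 1.542295 = -0.542295
p = 0.015291 / -0.542295 = -0.0282

p = -0.0282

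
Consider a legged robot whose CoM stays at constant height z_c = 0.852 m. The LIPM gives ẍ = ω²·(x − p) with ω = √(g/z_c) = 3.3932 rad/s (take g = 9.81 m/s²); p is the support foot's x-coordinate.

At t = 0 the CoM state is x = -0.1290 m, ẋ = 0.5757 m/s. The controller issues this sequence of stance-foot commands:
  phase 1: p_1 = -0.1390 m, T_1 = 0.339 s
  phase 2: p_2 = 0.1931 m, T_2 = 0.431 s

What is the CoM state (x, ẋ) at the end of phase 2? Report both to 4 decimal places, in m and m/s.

phase 1: p=-0.1390, T=0.339, ωT=1.150295, cosh=1.737834, sinh=1.421290; start (x,ẋ)=(-0.129000, 0.575700) → end (x,ẋ)=(0.119519, 1.048698)
phase 2: p=0.1931, T=0.431, ωT=1.462469, cosh=2.274134, sinh=2.042471; start (x,ẋ)=(0.119519, 1.048698) → end (x,ẋ)=(0.657009, 1.874923)

x = 0.6570, ẋ = 1.8749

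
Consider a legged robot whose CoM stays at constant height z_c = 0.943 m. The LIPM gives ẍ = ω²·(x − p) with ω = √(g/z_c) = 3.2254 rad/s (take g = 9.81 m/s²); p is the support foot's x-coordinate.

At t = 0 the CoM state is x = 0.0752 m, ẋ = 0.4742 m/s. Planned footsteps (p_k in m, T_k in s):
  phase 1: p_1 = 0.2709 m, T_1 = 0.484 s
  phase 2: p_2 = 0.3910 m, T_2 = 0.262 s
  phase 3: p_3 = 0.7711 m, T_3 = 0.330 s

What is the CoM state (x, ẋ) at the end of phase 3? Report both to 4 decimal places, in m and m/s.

x = -1.0476, ẋ = -5.3512

phase 1: p=0.2709, T=0.484, ωT=1.561094, cosh=2.486967, sinh=2.277061; start (x,ẋ)=(0.075200, 0.474200) → end (x,ẋ)=(0.118975, -0.257986)
phase 2: p=0.3910, T=0.262, ωT=0.845055, cosh=1.378820, sinh=0.949286; start (x,ẋ)=(0.118975, -0.257986) → end (x,ẋ)=(-0.060002, -1.188608)
phase 3: p=0.7711, T=0.330, ωT=1.064382, cosh=1.621994, sinh=1.277053; start (x,ẋ)=(-0.060002, -1.188608) → end (x,ẋ)=(-1.047556, -5.351231)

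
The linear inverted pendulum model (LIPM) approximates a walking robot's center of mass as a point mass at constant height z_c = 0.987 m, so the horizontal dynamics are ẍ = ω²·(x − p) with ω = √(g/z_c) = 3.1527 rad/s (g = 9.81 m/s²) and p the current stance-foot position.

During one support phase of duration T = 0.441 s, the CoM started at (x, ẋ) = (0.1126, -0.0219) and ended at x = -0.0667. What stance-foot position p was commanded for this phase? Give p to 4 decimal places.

p = 0.2594

ωT = 3.1527·0.441 = 1.390341; cosh(ωT) = 2.132604, sinh(ωT) = 1.883614
x(T) = p + (x₀−p)·cosh(ωT) + (ẋ₀/ω)·sinh(ωT) ⇒ p·(1 − cosh) = x(T) − x₀·cosh − (ẋ₀/ω)·sinh
numerator   = -0.0667 − (0.1126)·2.132604 − (-0.0219/3.1527)·1.883614 = -0.293747
denominator = 1 − 2.132604 = -1.132604
p = -0.293747 / -1.132604 = 0.2594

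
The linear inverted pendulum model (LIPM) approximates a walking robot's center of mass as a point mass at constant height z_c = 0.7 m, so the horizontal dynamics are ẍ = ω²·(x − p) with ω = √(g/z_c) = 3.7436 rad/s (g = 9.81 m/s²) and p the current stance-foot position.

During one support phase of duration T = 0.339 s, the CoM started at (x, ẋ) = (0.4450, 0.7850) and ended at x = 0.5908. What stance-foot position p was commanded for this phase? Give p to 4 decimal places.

ωT = 3.7436·0.339 = 1.269080; cosh(ωT) = 1.919335, sinh(ωT) = 1.638245
x(T) = p + (x₀−p)·cosh(ωT) + (ẋ₀/ω)·sinh(ωT) ⇒ p·(1 − cosh) = x(T) − x₀·cosh − (ẋ₀/ω)·sinh
numerator   = 0.5908 − (0.4450)·1.919335 − (0.7850/3.7436)·1.638245 = -0.606829
denominator = 1 − 1.919335 = -0.919335
p = -0.606829 / -0.919335 = 0.6601

p = 0.6601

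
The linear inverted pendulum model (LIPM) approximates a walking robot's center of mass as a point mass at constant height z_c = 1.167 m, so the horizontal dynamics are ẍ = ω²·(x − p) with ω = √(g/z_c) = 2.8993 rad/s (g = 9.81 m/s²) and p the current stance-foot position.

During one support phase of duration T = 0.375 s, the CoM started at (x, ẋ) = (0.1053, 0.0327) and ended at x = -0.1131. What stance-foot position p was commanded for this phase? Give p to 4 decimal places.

ωT = 2.8993·0.375 = 1.087238; cosh(ωT) = 1.651608, sinh(ωT) = 1.314461
x(T) = p + (x₀−p)·cosh(ωT) + (ẋ₀/ω)·sinh(ωT) ⇒ p·(1 − cosh) = x(T) − x₀·cosh − (ẋ₀/ω)·sinh
numerator   = -0.1131 − (0.1053)·1.651608 − (0.0327/2.8993)·1.314461 = -0.301840
denominator = 1 − 1.651608 = -0.651608
p = -0.301840 / -0.651608 = 0.4632

p = 0.4632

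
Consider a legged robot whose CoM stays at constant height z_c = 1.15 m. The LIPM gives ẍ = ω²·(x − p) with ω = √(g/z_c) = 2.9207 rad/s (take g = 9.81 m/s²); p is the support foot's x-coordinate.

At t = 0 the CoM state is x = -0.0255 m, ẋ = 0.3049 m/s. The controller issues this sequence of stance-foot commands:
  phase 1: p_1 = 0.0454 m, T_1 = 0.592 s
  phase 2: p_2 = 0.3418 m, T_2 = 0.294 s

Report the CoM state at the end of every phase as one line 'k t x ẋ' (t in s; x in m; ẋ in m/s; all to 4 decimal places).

1 0.5920 0.1242 0.3211
2 0.8860 0.1454 -0.1684

phase 1: p=0.0454, T=0.592, ωT=1.729054, cosh=2.906387, sinh=2.728935; start (x,ẋ)=(-0.025500, 0.304900) → end (x,ẋ)=(0.124218, 0.321056)
phase 2: p=0.3418, T=0.294, ωT=0.858686, cosh=1.391888, sinh=0.968169; start (x,ẋ)=(0.124218, 0.321056) → end (x,ẋ)=(0.145376, -0.168389)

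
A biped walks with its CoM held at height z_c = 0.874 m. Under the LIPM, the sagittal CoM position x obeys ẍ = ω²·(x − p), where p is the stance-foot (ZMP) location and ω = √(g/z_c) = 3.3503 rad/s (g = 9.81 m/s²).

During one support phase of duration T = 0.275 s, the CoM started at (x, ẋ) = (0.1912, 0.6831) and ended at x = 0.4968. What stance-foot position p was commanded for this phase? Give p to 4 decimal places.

p = -0.0065

ωT = 3.3503·0.275 = 0.921332; cosh(ωT) = 1.455312, sinh(ωT) = 1.057324
x(T) = p + (x₀−p)·cosh(ωT) + (ẋ₀/ω)·sinh(ωT) ⇒ p·(1 − cosh) = x(T) − x₀·cosh − (ẋ₀/ω)·sinh
numerator   = 0.4968 − (0.1912)·1.455312 − (0.6831/3.3503)·1.057324 = 0.002964
denominator = 1 − 1.455312 = -0.455312
p = 0.002964 / -0.455312 = -0.0065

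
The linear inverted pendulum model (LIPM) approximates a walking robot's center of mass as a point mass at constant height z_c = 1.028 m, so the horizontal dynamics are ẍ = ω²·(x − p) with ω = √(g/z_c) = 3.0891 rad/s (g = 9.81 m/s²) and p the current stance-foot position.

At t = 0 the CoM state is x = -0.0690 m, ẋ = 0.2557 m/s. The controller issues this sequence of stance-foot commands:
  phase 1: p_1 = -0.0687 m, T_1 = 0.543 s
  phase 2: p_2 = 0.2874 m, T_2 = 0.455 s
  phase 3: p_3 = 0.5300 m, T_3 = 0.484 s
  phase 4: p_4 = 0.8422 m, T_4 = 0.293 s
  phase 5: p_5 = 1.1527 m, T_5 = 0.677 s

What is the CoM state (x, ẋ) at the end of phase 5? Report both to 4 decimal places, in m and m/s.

phase 1: p=-0.0687, T=0.543, ωT=1.677381, cosh=2.769193, sinh=2.582330; start (x,ẋ)=(-0.069000, 0.255700) → end (x,ẋ)=(0.144221, 0.705690)
phase 2: p=0.2874, T=0.455, ωT=1.405541, cosh=2.161482, sinh=1.916248; start (x,ẋ)=(0.144221, 0.705690) → end (x,ẋ)=(0.415679, 0.677793)
phase 3: p=0.5300, T=0.484, ωT=1.495124, cosh=2.342056, sinh=2.117835; start (x,ẋ)=(0.415679, 0.677793) → end (x,ẋ)=(0.726938, 0.839519)
phase 4: p=0.8422, T=0.293, ωT=0.905106, cosh=1.438347, sinh=1.033848; start (x,ẋ)=(0.726938, 0.839519) → end (x,ẋ)=(0.957380, 0.839412)
phase 5: p=1.1527, T=0.677, ωT=2.091321, cosh=4.109562, sinh=3.986038; start (x,ẋ)=(0.957380, 0.839412) → end (x,ẋ)=(1.433162, 1.044593)

x = 1.4332, ẋ = 1.0446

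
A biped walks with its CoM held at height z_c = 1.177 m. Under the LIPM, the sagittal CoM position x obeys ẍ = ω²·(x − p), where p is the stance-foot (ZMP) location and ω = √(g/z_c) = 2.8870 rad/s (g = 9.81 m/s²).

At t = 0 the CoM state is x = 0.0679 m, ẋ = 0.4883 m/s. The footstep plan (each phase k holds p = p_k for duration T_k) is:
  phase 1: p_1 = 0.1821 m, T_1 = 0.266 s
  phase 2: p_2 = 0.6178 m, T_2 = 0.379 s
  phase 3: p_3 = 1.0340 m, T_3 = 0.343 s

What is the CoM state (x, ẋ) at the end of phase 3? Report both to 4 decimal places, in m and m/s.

phase 1: p=0.1821, T=0.266, ωT=0.767942, cosh=1.309646, sinh=0.845680; start (x,ẋ)=(0.067900, 0.488300) → end (x,ẋ)=(0.175575, 0.360684)
phase 2: p=0.6178, T=0.379, ωT=1.094173, cosh=1.660764, sinh=1.325948; start (x,ẋ)=(0.175575, 0.360684) → end (x,ẋ)=(0.049023, -1.093833)
phase 3: p=1.0340, T=0.343, ωT=0.990241, cosh=1.531685, sinh=1.160198; start (x,ẋ)=(0.049023, -1.093833) → end (x,ẋ)=(-0.914253, -4.974579)

x = -0.9143, ẋ = -4.9746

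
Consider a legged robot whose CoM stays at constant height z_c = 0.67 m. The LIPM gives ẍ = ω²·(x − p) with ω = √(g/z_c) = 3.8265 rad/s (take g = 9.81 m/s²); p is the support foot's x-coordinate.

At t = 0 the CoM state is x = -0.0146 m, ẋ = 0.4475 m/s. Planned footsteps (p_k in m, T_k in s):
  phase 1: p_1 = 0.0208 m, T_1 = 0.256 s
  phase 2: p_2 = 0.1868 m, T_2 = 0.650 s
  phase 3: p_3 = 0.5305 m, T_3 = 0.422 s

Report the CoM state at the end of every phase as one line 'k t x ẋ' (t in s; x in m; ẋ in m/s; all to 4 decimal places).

1 0.2560 0.1008 0.5250
2 0.9060 0.4854 1.2135
3 1.3280 1.1781 2.7539

phase 1: p=0.0208, T=0.256, ωT=0.979584, cosh=1.519408, sinh=1.143940; start (x,ẋ)=(-0.014600, 0.447500) → end (x,ẋ)=(0.100794, 0.524979)
phase 2: p=0.1868, T=0.650, ωT=2.487225, cosh=6.055496, sinh=5.972356; start (x,ẋ)=(0.100794, 0.524979) → end (x,ẋ)=(0.485372, 1.213495)
phase 3: p=0.5305, T=0.422, ωT=1.614783, cosh=2.612865, sinh=2.413932; start (x,ẋ)=(0.485372, 1.213495) → end (x,ẋ)=(1.178116, 2.753859)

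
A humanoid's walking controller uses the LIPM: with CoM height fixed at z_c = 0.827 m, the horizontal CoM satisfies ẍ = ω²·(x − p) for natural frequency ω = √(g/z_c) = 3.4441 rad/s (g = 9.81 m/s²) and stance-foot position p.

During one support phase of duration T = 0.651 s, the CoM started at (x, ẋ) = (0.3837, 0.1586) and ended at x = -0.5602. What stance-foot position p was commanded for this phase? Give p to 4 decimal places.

p = 0.6918

ωT = 3.4441·0.651 = 2.242109; cosh(ωT) = 4.759699, sinh(ωT) = 4.653465
x(T) = p + (x₀−p)·cosh(ωT) + (ẋ₀/ω)·sinh(ωT) ⇒ p·(1 − cosh) = x(T) − x₀·cosh − (ẋ₀/ω)·sinh
numerator   = -0.5602 − (0.3837)·4.759699 − (0.1586/3.4441)·4.653465 = -2.600787
denominator = 1 − 4.759699 = -3.759699
p = -2.600787 / -3.759699 = 0.6918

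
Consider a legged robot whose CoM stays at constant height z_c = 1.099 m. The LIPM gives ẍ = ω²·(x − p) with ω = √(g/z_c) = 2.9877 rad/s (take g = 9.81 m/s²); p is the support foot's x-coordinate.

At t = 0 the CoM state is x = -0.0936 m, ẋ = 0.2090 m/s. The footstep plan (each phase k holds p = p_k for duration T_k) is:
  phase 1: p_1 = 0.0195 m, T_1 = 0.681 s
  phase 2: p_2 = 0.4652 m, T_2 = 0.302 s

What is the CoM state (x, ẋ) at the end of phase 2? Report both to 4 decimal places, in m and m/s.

phase 1: p=0.0195, T=0.681, ωT=2.034624, cosh=3.890051, sinh=3.759322; start (x,ẋ)=(-0.093600, 0.209000) → end (x,ẋ)=(-0.157487, -0.457287)
phase 2: p=0.4652, T=0.302, ωT=0.902285, cosh=1.435436, sinh=1.029795; start (x,ẋ)=(-0.157487, -0.457287) → end (x,ẋ)=(-0.586245, -2.572239)

x = -0.5862, ẋ = -2.5722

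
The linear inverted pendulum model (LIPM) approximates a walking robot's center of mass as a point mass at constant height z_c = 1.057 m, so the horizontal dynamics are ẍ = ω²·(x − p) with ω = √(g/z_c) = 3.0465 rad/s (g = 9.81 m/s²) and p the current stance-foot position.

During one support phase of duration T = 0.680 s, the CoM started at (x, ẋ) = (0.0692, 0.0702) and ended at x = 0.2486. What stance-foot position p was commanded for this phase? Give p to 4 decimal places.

ωT = 3.0465·0.680 = 2.071620; cosh(ωT) = 4.031827, sinh(ωT) = 3.905845
x(T) = p + (x₀−p)·cosh(ωT) + (ẋ₀/ω)·sinh(ωT) ⇒ p·(1 − cosh) = x(T) − x₀·cosh − (ẋ₀/ω)·sinh
numerator   = 0.2486 − (0.0692)·4.031827 − (0.0702/3.0465)·3.905845 = -0.120404
denominator = 1 − 4.031827 = -3.031827
p = -0.120404 / -3.031827 = 0.0397

p = 0.0397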